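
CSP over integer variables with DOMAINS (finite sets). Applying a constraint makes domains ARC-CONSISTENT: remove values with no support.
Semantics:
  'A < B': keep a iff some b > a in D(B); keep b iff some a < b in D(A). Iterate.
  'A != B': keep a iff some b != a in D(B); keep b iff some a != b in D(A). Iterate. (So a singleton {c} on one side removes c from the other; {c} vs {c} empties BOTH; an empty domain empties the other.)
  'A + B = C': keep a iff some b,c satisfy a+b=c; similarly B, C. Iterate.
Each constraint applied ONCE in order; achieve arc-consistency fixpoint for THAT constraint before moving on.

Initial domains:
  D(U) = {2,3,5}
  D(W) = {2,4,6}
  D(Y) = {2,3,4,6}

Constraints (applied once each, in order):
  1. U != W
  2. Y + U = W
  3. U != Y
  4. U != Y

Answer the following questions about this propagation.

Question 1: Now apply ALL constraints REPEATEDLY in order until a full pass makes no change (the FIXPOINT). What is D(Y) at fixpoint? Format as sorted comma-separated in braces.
Answer: {2,3,4}

Derivation:
pass 0 (initial): D(Y)={2,3,4,6}
pass 1: U {2,3,5}->{2,3}; W {2,4,6}->{4,6}; Y {2,3,4,6}->{2,3,4}
pass 2: no change
Fixpoint after 2 passes: D(Y) = {2,3,4}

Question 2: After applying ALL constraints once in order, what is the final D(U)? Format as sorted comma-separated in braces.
Answer: {2,3}

Derivation:
Constraint 1 (U != W) on D(U)={2,3,5} D(W)={2,4,6}: no change
Constraint 2 (Y + U = W) on D(Y)={2,3,4,6} D(U)={2,3,5} D(W)={2,4,6}: Y {2,3,4,6}->{2,3,4}; U {2,3,5}->{2,3}; W {2,4,6}->{4,6}
Constraint 3 (U != Y) on D(U)={2,3} D(Y)={2,3,4}: no change
Constraint 4 (U != Y) on D(U)={2,3} D(Y)={2,3,4}: no change
So after all 4 constraints: D(U) = {2,3}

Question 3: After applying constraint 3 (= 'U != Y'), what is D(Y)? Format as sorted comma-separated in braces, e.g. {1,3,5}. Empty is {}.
Answer: {2,3,4}

Derivation:
Constraint 1 (U != W) on D(U)={2,3,5} D(W)={2,4,6}: no change
Constraint 2 (Y + U = W) on D(Y)={2,3,4,6} D(U)={2,3,5} D(W)={2,4,6}: Y {2,3,4,6}->{2,3,4}; U {2,3,5}->{2,3}; W {2,4,6}->{4,6}
Constraint 3 (U != Y) on D(U)={2,3} D(Y)={2,3,4}: no change
So after constraint 3: D(Y) = {2,3,4}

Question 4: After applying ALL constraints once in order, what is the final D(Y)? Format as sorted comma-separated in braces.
Constraint 1 (U != W) on D(U)={2,3,5} D(W)={2,4,6}: no change
Constraint 2 (Y + U = W) on D(Y)={2,3,4,6} D(U)={2,3,5} D(W)={2,4,6}: Y {2,3,4,6}->{2,3,4}; U {2,3,5}->{2,3}; W {2,4,6}->{4,6}
Constraint 3 (U != Y) on D(U)={2,3} D(Y)={2,3,4}: no change
Constraint 4 (U != Y) on D(U)={2,3} D(Y)={2,3,4}: no change
So after all 4 constraints: D(Y) = {2,3,4}

Answer: {2,3,4}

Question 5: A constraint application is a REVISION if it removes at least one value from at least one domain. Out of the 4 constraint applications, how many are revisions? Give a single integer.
Constraint 1 (U != W) on D(U)={2,3,5} D(W)={2,4,6}: no change => not a revision
Constraint 2 (Y + U = W) on D(Y)={2,3,4,6} D(U)={2,3,5} D(W)={2,4,6}: Y {2,3,4,6}->{2,3,4}; U {2,3,5}->{2,3}; W {2,4,6}->{4,6} => REVISION
Constraint 3 (U != Y) on D(U)={2,3} D(Y)={2,3,4}: no change => not a revision
Constraint 4 (U != Y) on D(U)={2,3} D(Y)={2,3,4}: no change => not a revision
Total revisions = 1

Answer: 1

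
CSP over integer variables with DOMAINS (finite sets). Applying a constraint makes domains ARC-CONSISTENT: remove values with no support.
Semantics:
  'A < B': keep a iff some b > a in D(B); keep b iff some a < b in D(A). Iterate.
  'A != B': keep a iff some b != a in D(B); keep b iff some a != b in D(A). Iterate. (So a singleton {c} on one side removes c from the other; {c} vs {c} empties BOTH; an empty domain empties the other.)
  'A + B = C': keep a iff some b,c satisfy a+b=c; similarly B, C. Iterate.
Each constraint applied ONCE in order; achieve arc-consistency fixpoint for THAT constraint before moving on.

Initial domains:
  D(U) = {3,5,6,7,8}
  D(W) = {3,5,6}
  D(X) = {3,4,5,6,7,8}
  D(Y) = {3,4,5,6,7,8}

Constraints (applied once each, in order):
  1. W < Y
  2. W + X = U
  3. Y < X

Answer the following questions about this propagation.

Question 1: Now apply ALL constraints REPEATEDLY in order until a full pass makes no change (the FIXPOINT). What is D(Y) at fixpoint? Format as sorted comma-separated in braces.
Answer: {4}

Derivation:
pass 0 (initial): D(Y)={3,4,5,6,7,8}
pass 1: U {3,5,6,7,8}->{6,7,8}; W {3,5,6}->{3,5}; X {3,4,5,6,7,8}->{5}; Y {3,4,5,6,7,8}->{4}
pass 2: U {6,7,8}->{8}; W {3,5}->{3}
pass 3: no change
Fixpoint after 3 passes: D(Y) = {4}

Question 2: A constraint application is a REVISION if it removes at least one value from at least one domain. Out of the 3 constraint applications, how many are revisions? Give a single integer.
Constraint 1 (W < Y) on D(W)={3,5,6} D(Y)={3,4,5,6,7,8}: Y {3,4,5,6,7,8}->{4,5,6,7,8} => REVISION
Constraint 2 (W + X = U) on D(W)={3,5,6} D(X)={3,4,5,6,7,8} D(U)={3,5,6,7,8}: W {3,5,6}->{3,5}; X {3,4,5,6,7,8}->{3,4,5}; U {3,5,6,7,8}->{6,7,8} => REVISION
Constraint 3 (Y < X) on D(Y)={4,5,6,7,8} D(X)={3,4,5}: Y {4,5,6,7,8}->{4}; X {3,4,5}->{5} => REVISION
Total revisions = 3

Answer: 3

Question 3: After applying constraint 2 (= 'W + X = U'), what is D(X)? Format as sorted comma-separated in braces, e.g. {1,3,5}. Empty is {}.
Constraint 1 (W < Y) on D(W)={3,5,6} D(Y)={3,4,5,6,7,8}: Y {3,4,5,6,7,8}->{4,5,6,7,8}
Constraint 2 (W + X = U) on D(W)={3,5,6} D(X)={3,4,5,6,7,8} D(U)={3,5,6,7,8}: W {3,5,6}->{3,5}; X {3,4,5,6,7,8}->{3,4,5}; U {3,5,6,7,8}->{6,7,8}
So after constraint 2: D(X) = {3,4,5}

Answer: {3,4,5}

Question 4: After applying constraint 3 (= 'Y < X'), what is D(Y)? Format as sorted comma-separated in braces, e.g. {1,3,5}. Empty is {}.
Constraint 1 (W < Y) on D(W)={3,5,6} D(Y)={3,4,5,6,7,8}: Y {3,4,5,6,7,8}->{4,5,6,7,8}
Constraint 2 (W + X = U) on D(W)={3,5,6} D(X)={3,4,5,6,7,8} D(U)={3,5,6,7,8}: W {3,5,6}->{3,5}; X {3,4,5,6,7,8}->{3,4,5}; U {3,5,6,7,8}->{6,7,8}
Constraint 3 (Y < X) on D(Y)={4,5,6,7,8} D(X)={3,4,5}: Y {4,5,6,7,8}->{4}; X {3,4,5}->{5}
So after constraint 3: D(Y) = {4}

Answer: {4}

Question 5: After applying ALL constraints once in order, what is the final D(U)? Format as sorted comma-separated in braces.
Constraint 1 (W < Y) on D(W)={3,5,6} D(Y)={3,4,5,6,7,8}: Y {3,4,5,6,7,8}->{4,5,6,7,8}
Constraint 2 (W + X = U) on D(W)={3,5,6} D(X)={3,4,5,6,7,8} D(U)={3,5,6,7,8}: W {3,5,6}->{3,5}; X {3,4,5,6,7,8}->{3,4,5}; U {3,5,6,7,8}->{6,7,8}
Constraint 3 (Y < X) on D(Y)={4,5,6,7,8} D(X)={3,4,5}: Y {4,5,6,7,8}->{4}; X {3,4,5}->{5}
So after all 3 constraints: D(U) = {6,7,8}

Answer: {6,7,8}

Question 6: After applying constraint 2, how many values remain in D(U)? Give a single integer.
Answer: 3

Derivation:
Constraint 1 (W < Y) on D(W)={3,5,6} D(Y)={3,4,5,6,7,8}: Y {3,4,5,6,7,8}->{4,5,6,7,8}
Constraint 2 (W + X = U) on D(W)={3,5,6} D(X)={3,4,5,6,7,8} D(U)={3,5,6,7,8}: W {3,5,6}->{3,5}; X {3,4,5,6,7,8}->{3,4,5}; U {3,5,6,7,8}->{6,7,8}
So after constraint 2: D(U)={6,7,8}, size = 3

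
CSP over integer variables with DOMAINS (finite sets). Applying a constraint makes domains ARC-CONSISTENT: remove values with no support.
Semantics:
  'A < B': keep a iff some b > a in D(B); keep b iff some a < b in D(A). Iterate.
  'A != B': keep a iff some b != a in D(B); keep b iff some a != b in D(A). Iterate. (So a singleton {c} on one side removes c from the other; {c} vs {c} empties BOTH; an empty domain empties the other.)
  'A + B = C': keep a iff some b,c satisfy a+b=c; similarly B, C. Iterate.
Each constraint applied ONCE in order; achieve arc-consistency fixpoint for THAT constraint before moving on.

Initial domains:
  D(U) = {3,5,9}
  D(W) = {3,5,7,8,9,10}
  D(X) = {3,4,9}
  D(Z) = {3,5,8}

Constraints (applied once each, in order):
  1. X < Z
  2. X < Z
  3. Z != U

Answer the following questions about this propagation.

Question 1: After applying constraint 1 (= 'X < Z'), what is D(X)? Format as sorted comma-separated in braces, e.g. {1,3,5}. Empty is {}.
Answer: {3,4}

Derivation:
Constraint 1 (X < Z) on D(X)={3,4,9} D(Z)={3,5,8}: X {3,4,9}->{3,4}; Z {3,5,8}->{5,8}
So after constraint 1: D(X) = {3,4}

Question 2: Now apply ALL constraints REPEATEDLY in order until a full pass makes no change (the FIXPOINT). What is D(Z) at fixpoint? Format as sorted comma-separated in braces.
Answer: {5,8}

Derivation:
pass 0 (initial): D(Z)={3,5,8}
pass 1: X {3,4,9}->{3,4}; Z {3,5,8}->{5,8}
pass 2: no change
Fixpoint after 2 passes: D(Z) = {5,8}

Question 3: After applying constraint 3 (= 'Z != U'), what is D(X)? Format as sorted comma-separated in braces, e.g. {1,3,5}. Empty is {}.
Constraint 1 (X < Z) on D(X)={3,4,9} D(Z)={3,5,8}: X {3,4,9}->{3,4}; Z {3,5,8}->{5,8}
Constraint 2 (X < Z) on D(X)={3,4} D(Z)={5,8}: no change
Constraint 3 (Z != U) on D(Z)={5,8} D(U)={3,5,9}: no change
So after constraint 3: D(X) = {3,4}

Answer: {3,4}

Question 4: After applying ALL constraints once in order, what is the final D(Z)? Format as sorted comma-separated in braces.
Constraint 1 (X < Z) on D(X)={3,4,9} D(Z)={3,5,8}: X {3,4,9}->{3,4}; Z {3,5,8}->{5,8}
Constraint 2 (X < Z) on D(X)={3,4} D(Z)={5,8}: no change
Constraint 3 (Z != U) on D(Z)={5,8} D(U)={3,5,9}: no change
So after all 3 constraints: D(Z) = {5,8}

Answer: {5,8}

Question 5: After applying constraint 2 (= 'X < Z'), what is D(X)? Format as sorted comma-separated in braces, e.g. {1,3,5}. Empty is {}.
Constraint 1 (X < Z) on D(X)={3,4,9} D(Z)={3,5,8}: X {3,4,9}->{3,4}; Z {3,5,8}->{5,8}
Constraint 2 (X < Z) on D(X)={3,4} D(Z)={5,8}: no change
So after constraint 2: D(X) = {3,4}

Answer: {3,4}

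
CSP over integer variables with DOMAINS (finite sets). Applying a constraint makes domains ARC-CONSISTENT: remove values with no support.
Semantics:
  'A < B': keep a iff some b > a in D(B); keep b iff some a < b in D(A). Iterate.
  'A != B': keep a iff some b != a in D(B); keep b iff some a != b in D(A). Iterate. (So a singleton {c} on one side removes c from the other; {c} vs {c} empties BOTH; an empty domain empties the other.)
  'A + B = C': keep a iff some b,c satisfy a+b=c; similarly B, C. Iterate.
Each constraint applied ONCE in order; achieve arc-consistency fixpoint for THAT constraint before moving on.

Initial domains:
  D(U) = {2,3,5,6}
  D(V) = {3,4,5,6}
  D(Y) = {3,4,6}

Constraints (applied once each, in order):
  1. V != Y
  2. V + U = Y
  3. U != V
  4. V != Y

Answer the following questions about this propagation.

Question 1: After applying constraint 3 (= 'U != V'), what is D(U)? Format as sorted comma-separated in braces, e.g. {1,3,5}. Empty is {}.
Answer: {2,3}

Derivation:
Constraint 1 (V != Y) on D(V)={3,4,5,6} D(Y)={3,4,6}: no change
Constraint 2 (V + U = Y) on D(V)={3,4,5,6} D(U)={2,3,5,6} D(Y)={3,4,6}: V {3,4,5,6}->{3,4}; U {2,3,5,6}->{2,3}; Y {3,4,6}->{6}
Constraint 3 (U != V) on D(U)={2,3} D(V)={3,4}: no change
So after constraint 3: D(U) = {2,3}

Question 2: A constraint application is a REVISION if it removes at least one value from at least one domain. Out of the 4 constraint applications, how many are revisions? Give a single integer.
Answer: 1

Derivation:
Constraint 1 (V != Y) on D(V)={3,4,5,6} D(Y)={3,4,6}: no change => not a revision
Constraint 2 (V + U = Y) on D(V)={3,4,5,6} D(U)={2,3,5,6} D(Y)={3,4,6}: V {3,4,5,6}->{3,4}; U {2,3,5,6}->{2,3}; Y {3,4,6}->{6} => REVISION
Constraint 3 (U != V) on D(U)={2,3} D(V)={3,4}: no change => not a revision
Constraint 4 (V != Y) on D(V)={3,4} D(Y)={6}: no change => not a revision
Total revisions = 1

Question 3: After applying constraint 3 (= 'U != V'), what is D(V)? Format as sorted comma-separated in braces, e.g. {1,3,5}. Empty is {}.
Answer: {3,4}

Derivation:
Constraint 1 (V != Y) on D(V)={3,4,5,6} D(Y)={3,4,6}: no change
Constraint 2 (V + U = Y) on D(V)={3,4,5,6} D(U)={2,3,5,6} D(Y)={3,4,6}: V {3,4,5,6}->{3,4}; U {2,3,5,6}->{2,3}; Y {3,4,6}->{6}
Constraint 3 (U != V) on D(U)={2,3} D(V)={3,4}: no change
So after constraint 3: D(V) = {3,4}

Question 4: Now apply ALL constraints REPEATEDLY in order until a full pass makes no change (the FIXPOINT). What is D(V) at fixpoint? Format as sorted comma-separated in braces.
Answer: {3,4}

Derivation:
pass 0 (initial): D(V)={3,4,5,6}
pass 1: U {2,3,5,6}->{2,3}; V {3,4,5,6}->{3,4}; Y {3,4,6}->{6}
pass 2: no change
Fixpoint after 2 passes: D(V) = {3,4}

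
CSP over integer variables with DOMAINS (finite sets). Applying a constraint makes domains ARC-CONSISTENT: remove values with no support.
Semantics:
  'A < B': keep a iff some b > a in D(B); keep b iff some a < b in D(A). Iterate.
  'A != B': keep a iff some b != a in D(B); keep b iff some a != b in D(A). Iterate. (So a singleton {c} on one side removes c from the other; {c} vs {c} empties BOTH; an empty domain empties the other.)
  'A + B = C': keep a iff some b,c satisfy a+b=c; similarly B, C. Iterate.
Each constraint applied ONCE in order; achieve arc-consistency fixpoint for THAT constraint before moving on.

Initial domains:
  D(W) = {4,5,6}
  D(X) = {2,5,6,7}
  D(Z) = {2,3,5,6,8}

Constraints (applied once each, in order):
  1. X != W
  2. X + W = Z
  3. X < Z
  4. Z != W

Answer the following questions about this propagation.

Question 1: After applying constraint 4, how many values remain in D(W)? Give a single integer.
Constraint 1 (X != W) on D(X)={2,5,6,7} D(W)={4,5,6}: no change
Constraint 2 (X + W = Z) on D(X)={2,5,6,7} D(W)={4,5,6} D(Z)={2,3,5,6,8}: X {2,5,6,7}->{2}; W {4,5,6}->{4,6}; Z {2,3,5,6,8}->{6,8}
Constraint 3 (X < Z) on D(X)={2} D(Z)={6,8}: no change
Constraint 4 (Z != W) on D(Z)={6,8} D(W)={4,6}: no change
So after constraint 4: D(W)={4,6}, size = 2

Answer: 2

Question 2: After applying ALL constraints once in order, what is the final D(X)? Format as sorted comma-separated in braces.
Constraint 1 (X != W) on D(X)={2,5,6,7} D(W)={4,5,6}: no change
Constraint 2 (X + W = Z) on D(X)={2,5,6,7} D(W)={4,5,6} D(Z)={2,3,5,6,8}: X {2,5,6,7}->{2}; W {4,5,6}->{4,6}; Z {2,3,5,6,8}->{6,8}
Constraint 3 (X < Z) on D(X)={2} D(Z)={6,8}: no change
Constraint 4 (Z != W) on D(Z)={6,8} D(W)={4,6}: no change
So after all 4 constraints: D(X) = {2}

Answer: {2}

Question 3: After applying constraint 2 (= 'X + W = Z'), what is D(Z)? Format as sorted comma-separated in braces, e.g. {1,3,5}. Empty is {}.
Constraint 1 (X != W) on D(X)={2,5,6,7} D(W)={4,5,6}: no change
Constraint 2 (X + W = Z) on D(X)={2,5,6,7} D(W)={4,5,6} D(Z)={2,3,5,6,8}: X {2,5,6,7}->{2}; W {4,5,6}->{4,6}; Z {2,3,5,6,8}->{6,8}
So after constraint 2: D(Z) = {6,8}

Answer: {6,8}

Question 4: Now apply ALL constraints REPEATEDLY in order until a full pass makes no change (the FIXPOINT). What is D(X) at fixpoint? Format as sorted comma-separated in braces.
pass 0 (initial): D(X)={2,5,6,7}
pass 1: W {4,5,6}->{4,6}; X {2,5,6,7}->{2}; Z {2,3,5,6,8}->{6,8}
pass 2: no change
Fixpoint after 2 passes: D(X) = {2}

Answer: {2}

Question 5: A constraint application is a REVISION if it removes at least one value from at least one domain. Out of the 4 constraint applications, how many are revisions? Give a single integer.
Answer: 1

Derivation:
Constraint 1 (X != W) on D(X)={2,5,6,7} D(W)={4,5,6}: no change => not a revision
Constraint 2 (X + W = Z) on D(X)={2,5,6,7} D(W)={4,5,6} D(Z)={2,3,5,6,8}: X {2,5,6,7}->{2}; W {4,5,6}->{4,6}; Z {2,3,5,6,8}->{6,8} => REVISION
Constraint 3 (X < Z) on D(X)={2} D(Z)={6,8}: no change => not a revision
Constraint 4 (Z != W) on D(Z)={6,8} D(W)={4,6}: no change => not a revision
Total revisions = 1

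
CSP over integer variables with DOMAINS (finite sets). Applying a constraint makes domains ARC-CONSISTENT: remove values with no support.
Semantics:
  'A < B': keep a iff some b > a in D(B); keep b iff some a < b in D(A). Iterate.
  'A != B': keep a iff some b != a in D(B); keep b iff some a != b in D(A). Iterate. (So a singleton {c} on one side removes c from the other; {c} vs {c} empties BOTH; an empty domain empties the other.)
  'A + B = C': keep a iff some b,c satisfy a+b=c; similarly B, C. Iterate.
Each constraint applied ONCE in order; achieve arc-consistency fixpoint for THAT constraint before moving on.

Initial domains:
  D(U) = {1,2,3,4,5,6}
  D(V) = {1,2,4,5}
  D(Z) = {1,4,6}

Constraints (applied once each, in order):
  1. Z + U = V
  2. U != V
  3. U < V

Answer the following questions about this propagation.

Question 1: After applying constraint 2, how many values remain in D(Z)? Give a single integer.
Constraint 1 (Z + U = V) on D(Z)={1,4,6} D(U)={1,2,3,4,5,6} D(V)={1,2,4,5}: Z {1,4,6}->{1,4}; U {1,2,3,4,5,6}->{1,3,4}; V {1,2,4,5}->{2,4,5}
Constraint 2 (U != V) on D(U)={1,3,4} D(V)={2,4,5}: no change
So after constraint 2: D(Z)={1,4}, size = 2

Answer: 2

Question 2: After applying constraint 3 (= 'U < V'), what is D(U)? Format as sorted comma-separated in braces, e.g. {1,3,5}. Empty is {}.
Answer: {1,3,4}

Derivation:
Constraint 1 (Z + U = V) on D(Z)={1,4,6} D(U)={1,2,3,4,5,6} D(V)={1,2,4,5}: Z {1,4,6}->{1,4}; U {1,2,3,4,5,6}->{1,3,4}; V {1,2,4,5}->{2,4,5}
Constraint 2 (U != V) on D(U)={1,3,4} D(V)={2,4,5}: no change
Constraint 3 (U < V) on D(U)={1,3,4} D(V)={2,4,5}: no change
So after constraint 3: D(U) = {1,3,4}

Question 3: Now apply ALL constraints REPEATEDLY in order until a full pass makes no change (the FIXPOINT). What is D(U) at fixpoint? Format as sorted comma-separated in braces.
Answer: {1,3,4}

Derivation:
pass 0 (initial): D(U)={1,2,3,4,5,6}
pass 1: U {1,2,3,4,5,6}->{1,3,4}; V {1,2,4,5}->{2,4,5}; Z {1,4,6}->{1,4}
pass 2: no change
Fixpoint after 2 passes: D(U) = {1,3,4}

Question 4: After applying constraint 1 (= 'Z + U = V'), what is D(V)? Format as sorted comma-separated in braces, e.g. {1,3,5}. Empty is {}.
Answer: {2,4,5}

Derivation:
Constraint 1 (Z + U = V) on D(Z)={1,4,6} D(U)={1,2,3,4,5,6} D(V)={1,2,4,5}: Z {1,4,6}->{1,4}; U {1,2,3,4,5,6}->{1,3,4}; V {1,2,4,5}->{2,4,5}
So after constraint 1: D(V) = {2,4,5}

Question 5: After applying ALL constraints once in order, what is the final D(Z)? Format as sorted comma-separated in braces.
Constraint 1 (Z + U = V) on D(Z)={1,4,6} D(U)={1,2,3,4,5,6} D(V)={1,2,4,5}: Z {1,4,6}->{1,4}; U {1,2,3,4,5,6}->{1,3,4}; V {1,2,4,5}->{2,4,5}
Constraint 2 (U != V) on D(U)={1,3,4} D(V)={2,4,5}: no change
Constraint 3 (U < V) on D(U)={1,3,4} D(V)={2,4,5}: no change
So after all 3 constraints: D(Z) = {1,4}

Answer: {1,4}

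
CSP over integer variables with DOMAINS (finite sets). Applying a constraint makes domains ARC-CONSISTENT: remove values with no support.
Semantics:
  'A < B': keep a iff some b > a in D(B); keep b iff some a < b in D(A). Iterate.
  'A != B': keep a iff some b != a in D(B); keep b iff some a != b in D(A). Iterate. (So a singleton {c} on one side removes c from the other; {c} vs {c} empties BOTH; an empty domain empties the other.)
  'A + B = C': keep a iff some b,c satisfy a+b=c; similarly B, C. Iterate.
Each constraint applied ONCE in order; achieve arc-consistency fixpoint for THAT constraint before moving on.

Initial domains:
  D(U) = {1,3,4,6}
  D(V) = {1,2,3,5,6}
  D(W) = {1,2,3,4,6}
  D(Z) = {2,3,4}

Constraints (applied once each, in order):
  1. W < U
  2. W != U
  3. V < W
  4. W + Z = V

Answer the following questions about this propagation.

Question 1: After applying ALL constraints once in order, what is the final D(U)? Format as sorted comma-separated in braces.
Answer: {3,4,6}

Derivation:
Constraint 1 (W < U) on D(W)={1,2,3,4,6} D(U)={1,3,4,6}: W {1,2,3,4,6}->{1,2,3,4}; U {1,3,4,6}->{3,4,6}
Constraint 2 (W != U) on D(W)={1,2,3,4} D(U)={3,4,6}: no change
Constraint 3 (V < W) on D(V)={1,2,3,5,6} D(W)={1,2,3,4}: V {1,2,3,5,6}->{1,2,3}; W {1,2,3,4}->{2,3,4}
Constraint 4 (W + Z = V) on D(W)={2,3,4} D(Z)={2,3,4} D(V)={1,2,3}: W {2,3,4}->{}; Z {2,3,4}->{}; V {1,2,3}->{}
So after all 4 constraints: D(U) = {3,4,6}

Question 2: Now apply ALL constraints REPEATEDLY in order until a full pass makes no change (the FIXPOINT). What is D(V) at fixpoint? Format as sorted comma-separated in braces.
Answer: {}

Derivation:
pass 0 (initial): D(V)={1,2,3,5,6}
pass 1: U {1,3,4,6}->{3,4,6}; V {1,2,3,5,6}->{}; W {1,2,3,4,6}->{}; Z {2,3,4}->{}
pass 2: U {3,4,6}->{}
pass 3: no change
Fixpoint after 3 passes: D(V) = {}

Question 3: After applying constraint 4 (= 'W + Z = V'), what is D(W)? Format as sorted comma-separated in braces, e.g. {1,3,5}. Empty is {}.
Constraint 1 (W < U) on D(W)={1,2,3,4,6} D(U)={1,3,4,6}: W {1,2,3,4,6}->{1,2,3,4}; U {1,3,4,6}->{3,4,6}
Constraint 2 (W != U) on D(W)={1,2,3,4} D(U)={3,4,6}: no change
Constraint 3 (V < W) on D(V)={1,2,3,5,6} D(W)={1,2,3,4}: V {1,2,3,5,6}->{1,2,3}; W {1,2,3,4}->{2,3,4}
Constraint 4 (W + Z = V) on D(W)={2,3,4} D(Z)={2,3,4} D(V)={1,2,3}: W {2,3,4}->{}; Z {2,3,4}->{}; V {1,2,3}->{}
So after constraint 4: D(W) = {}

Answer: {}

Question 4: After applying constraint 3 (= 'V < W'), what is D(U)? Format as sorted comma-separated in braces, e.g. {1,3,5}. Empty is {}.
Answer: {3,4,6}

Derivation:
Constraint 1 (W < U) on D(W)={1,2,3,4,6} D(U)={1,3,4,6}: W {1,2,3,4,6}->{1,2,3,4}; U {1,3,4,6}->{3,4,6}
Constraint 2 (W != U) on D(W)={1,2,3,4} D(U)={3,4,6}: no change
Constraint 3 (V < W) on D(V)={1,2,3,5,6} D(W)={1,2,3,4}: V {1,2,3,5,6}->{1,2,3}; W {1,2,3,4}->{2,3,4}
So after constraint 3: D(U) = {3,4,6}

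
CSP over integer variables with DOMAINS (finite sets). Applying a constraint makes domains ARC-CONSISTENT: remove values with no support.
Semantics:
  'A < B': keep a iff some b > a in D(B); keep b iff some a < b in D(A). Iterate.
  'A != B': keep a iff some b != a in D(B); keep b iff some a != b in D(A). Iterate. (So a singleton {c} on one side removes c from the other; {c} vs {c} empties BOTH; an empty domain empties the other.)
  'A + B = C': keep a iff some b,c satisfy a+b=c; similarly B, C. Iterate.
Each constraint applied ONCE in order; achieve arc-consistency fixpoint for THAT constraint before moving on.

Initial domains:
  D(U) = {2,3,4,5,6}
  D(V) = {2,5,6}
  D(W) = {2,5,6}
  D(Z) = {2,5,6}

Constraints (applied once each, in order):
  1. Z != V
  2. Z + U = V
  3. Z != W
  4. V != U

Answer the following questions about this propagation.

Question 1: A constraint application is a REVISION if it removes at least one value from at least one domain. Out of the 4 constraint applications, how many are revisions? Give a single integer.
Constraint 1 (Z != V) on D(Z)={2,5,6} D(V)={2,5,6}: no change => not a revision
Constraint 2 (Z + U = V) on D(Z)={2,5,6} D(U)={2,3,4,5,6} D(V)={2,5,6}: Z {2,5,6}->{2}; U {2,3,4,5,6}->{3,4}; V {2,5,6}->{5,6} => REVISION
Constraint 3 (Z != W) on D(Z)={2} D(W)={2,5,6}: W {2,5,6}->{5,6} => REVISION
Constraint 4 (V != U) on D(V)={5,6} D(U)={3,4}: no change => not a revision
Total revisions = 2

Answer: 2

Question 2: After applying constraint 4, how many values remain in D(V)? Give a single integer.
Answer: 2

Derivation:
Constraint 1 (Z != V) on D(Z)={2,5,6} D(V)={2,5,6}: no change
Constraint 2 (Z + U = V) on D(Z)={2,5,6} D(U)={2,3,4,5,6} D(V)={2,5,6}: Z {2,5,6}->{2}; U {2,3,4,5,6}->{3,4}; V {2,5,6}->{5,6}
Constraint 3 (Z != W) on D(Z)={2} D(W)={2,5,6}: W {2,5,6}->{5,6}
Constraint 4 (V != U) on D(V)={5,6} D(U)={3,4}: no change
So after constraint 4: D(V)={5,6}, size = 2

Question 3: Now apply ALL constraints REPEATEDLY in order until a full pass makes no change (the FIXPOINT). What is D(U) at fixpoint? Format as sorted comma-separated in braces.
pass 0 (initial): D(U)={2,3,4,5,6}
pass 1: U {2,3,4,5,6}->{3,4}; V {2,5,6}->{5,6}; W {2,5,6}->{5,6}; Z {2,5,6}->{2}
pass 2: no change
Fixpoint after 2 passes: D(U) = {3,4}

Answer: {3,4}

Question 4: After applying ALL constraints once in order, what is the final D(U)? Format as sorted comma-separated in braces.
Answer: {3,4}

Derivation:
Constraint 1 (Z != V) on D(Z)={2,5,6} D(V)={2,5,6}: no change
Constraint 2 (Z + U = V) on D(Z)={2,5,6} D(U)={2,3,4,5,6} D(V)={2,5,6}: Z {2,5,6}->{2}; U {2,3,4,5,6}->{3,4}; V {2,5,6}->{5,6}
Constraint 3 (Z != W) on D(Z)={2} D(W)={2,5,6}: W {2,5,6}->{5,6}
Constraint 4 (V != U) on D(V)={5,6} D(U)={3,4}: no change
So after all 4 constraints: D(U) = {3,4}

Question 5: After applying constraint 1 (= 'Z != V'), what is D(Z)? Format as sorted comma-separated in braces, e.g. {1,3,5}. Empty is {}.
Answer: {2,5,6}

Derivation:
Constraint 1 (Z != V) on D(Z)={2,5,6} D(V)={2,5,6}: no change
So after constraint 1: D(Z) = {2,5,6}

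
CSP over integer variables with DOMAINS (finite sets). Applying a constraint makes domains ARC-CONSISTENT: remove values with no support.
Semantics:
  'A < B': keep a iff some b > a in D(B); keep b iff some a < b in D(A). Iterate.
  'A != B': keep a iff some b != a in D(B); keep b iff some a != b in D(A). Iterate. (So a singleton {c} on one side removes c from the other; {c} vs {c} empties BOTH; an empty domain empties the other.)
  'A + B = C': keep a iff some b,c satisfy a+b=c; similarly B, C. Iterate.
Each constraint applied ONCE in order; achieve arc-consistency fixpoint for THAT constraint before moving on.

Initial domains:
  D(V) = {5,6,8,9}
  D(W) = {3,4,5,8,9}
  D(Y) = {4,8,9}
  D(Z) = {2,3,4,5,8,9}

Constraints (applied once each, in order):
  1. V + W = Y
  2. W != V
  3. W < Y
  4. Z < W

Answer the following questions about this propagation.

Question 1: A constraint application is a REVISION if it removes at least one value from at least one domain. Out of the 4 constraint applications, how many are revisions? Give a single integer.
Constraint 1 (V + W = Y) on D(V)={5,6,8,9} D(W)={3,4,5,8,9} D(Y)={4,8,9}: V {5,6,8,9}->{5,6}; W {3,4,5,8,9}->{3,4}; Y {4,8,9}->{8,9} => REVISION
Constraint 2 (W != V) on D(W)={3,4} D(V)={5,6}: no change => not a revision
Constraint 3 (W < Y) on D(W)={3,4} D(Y)={8,9}: no change => not a revision
Constraint 4 (Z < W) on D(Z)={2,3,4,5,8,9} D(W)={3,4}: Z {2,3,4,5,8,9}->{2,3} => REVISION
Total revisions = 2

Answer: 2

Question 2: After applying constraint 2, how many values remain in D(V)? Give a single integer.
Constraint 1 (V + W = Y) on D(V)={5,6,8,9} D(W)={3,4,5,8,9} D(Y)={4,8,9}: V {5,6,8,9}->{5,6}; W {3,4,5,8,9}->{3,4}; Y {4,8,9}->{8,9}
Constraint 2 (W != V) on D(W)={3,4} D(V)={5,6}: no change
So after constraint 2: D(V)={5,6}, size = 2

Answer: 2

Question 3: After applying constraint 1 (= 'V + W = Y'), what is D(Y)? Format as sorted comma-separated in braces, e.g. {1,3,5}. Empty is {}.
Answer: {8,9}

Derivation:
Constraint 1 (V + W = Y) on D(V)={5,6,8,9} D(W)={3,4,5,8,9} D(Y)={4,8,9}: V {5,6,8,9}->{5,6}; W {3,4,5,8,9}->{3,4}; Y {4,8,9}->{8,9}
So after constraint 1: D(Y) = {8,9}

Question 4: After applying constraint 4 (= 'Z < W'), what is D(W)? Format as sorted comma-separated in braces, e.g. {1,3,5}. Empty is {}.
Constraint 1 (V + W = Y) on D(V)={5,6,8,9} D(W)={3,4,5,8,9} D(Y)={4,8,9}: V {5,6,8,9}->{5,6}; W {3,4,5,8,9}->{3,4}; Y {4,8,9}->{8,9}
Constraint 2 (W != V) on D(W)={3,4} D(V)={5,6}: no change
Constraint 3 (W < Y) on D(W)={3,4} D(Y)={8,9}: no change
Constraint 4 (Z < W) on D(Z)={2,3,4,5,8,9} D(W)={3,4}: Z {2,3,4,5,8,9}->{2,3}
So after constraint 4: D(W) = {3,4}

Answer: {3,4}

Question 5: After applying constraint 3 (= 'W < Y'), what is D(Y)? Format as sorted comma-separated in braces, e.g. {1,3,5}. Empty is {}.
Answer: {8,9}

Derivation:
Constraint 1 (V + W = Y) on D(V)={5,6,8,9} D(W)={3,4,5,8,9} D(Y)={4,8,9}: V {5,6,8,9}->{5,6}; W {3,4,5,8,9}->{3,4}; Y {4,8,9}->{8,9}
Constraint 2 (W != V) on D(W)={3,4} D(V)={5,6}: no change
Constraint 3 (W < Y) on D(W)={3,4} D(Y)={8,9}: no change
So after constraint 3: D(Y) = {8,9}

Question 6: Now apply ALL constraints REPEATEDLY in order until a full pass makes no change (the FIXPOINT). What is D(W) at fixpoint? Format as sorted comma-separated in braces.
pass 0 (initial): D(W)={3,4,5,8,9}
pass 1: V {5,6,8,9}->{5,6}; W {3,4,5,8,9}->{3,4}; Y {4,8,9}->{8,9}; Z {2,3,4,5,8,9}->{2,3}
pass 2: no change
Fixpoint after 2 passes: D(W) = {3,4}

Answer: {3,4}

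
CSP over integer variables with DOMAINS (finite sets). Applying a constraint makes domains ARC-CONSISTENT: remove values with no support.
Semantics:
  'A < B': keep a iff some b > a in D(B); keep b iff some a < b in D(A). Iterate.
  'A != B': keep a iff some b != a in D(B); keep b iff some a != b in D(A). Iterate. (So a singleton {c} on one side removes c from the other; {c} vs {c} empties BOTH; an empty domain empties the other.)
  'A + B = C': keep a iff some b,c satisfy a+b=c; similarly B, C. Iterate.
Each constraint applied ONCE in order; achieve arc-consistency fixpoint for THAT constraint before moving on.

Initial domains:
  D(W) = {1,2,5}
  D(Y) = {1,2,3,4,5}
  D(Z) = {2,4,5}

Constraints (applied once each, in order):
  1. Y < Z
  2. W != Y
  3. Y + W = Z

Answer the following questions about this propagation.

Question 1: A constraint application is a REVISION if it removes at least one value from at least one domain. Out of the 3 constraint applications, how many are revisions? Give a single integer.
Answer: 2

Derivation:
Constraint 1 (Y < Z) on D(Y)={1,2,3,4,5} D(Z)={2,4,5}: Y {1,2,3,4,5}->{1,2,3,4} => REVISION
Constraint 2 (W != Y) on D(W)={1,2,5} D(Y)={1,2,3,4}: no change => not a revision
Constraint 3 (Y + W = Z) on D(Y)={1,2,3,4} D(W)={1,2,5} D(Z)={2,4,5}: W {1,2,5}->{1,2} => REVISION
Total revisions = 2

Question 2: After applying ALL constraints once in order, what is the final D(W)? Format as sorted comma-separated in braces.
Constraint 1 (Y < Z) on D(Y)={1,2,3,4,5} D(Z)={2,4,5}: Y {1,2,3,4,5}->{1,2,3,4}
Constraint 2 (W != Y) on D(W)={1,2,5} D(Y)={1,2,3,4}: no change
Constraint 3 (Y + W = Z) on D(Y)={1,2,3,4} D(W)={1,2,5} D(Z)={2,4,5}: W {1,2,5}->{1,2}
So after all 3 constraints: D(W) = {1,2}

Answer: {1,2}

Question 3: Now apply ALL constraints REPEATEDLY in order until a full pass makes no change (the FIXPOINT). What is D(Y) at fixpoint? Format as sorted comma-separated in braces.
Answer: {1,2,3,4}

Derivation:
pass 0 (initial): D(Y)={1,2,3,4,5}
pass 1: W {1,2,5}->{1,2}; Y {1,2,3,4,5}->{1,2,3,4}
pass 2: no change
Fixpoint after 2 passes: D(Y) = {1,2,3,4}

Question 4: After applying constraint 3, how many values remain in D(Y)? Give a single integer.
Answer: 4

Derivation:
Constraint 1 (Y < Z) on D(Y)={1,2,3,4,5} D(Z)={2,4,5}: Y {1,2,3,4,5}->{1,2,3,4}
Constraint 2 (W != Y) on D(W)={1,2,5} D(Y)={1,2,3,4}: no change
Constraint 3 (Y + W = Z) on D(Y)={1,2,3,4} D(W)={1,2,5} D(Z)={2,4,5}: W {1,2,5}->{1,2}
So after constraint 3: D(Y)={1,2,3,4}, size = 4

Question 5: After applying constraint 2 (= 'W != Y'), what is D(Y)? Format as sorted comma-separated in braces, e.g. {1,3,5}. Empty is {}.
Answer: {1,2,3,4}

Derivation:
Constraint 1 (Y < Z) on D(Y)={1,2,3,4,5} D(Z)={2,4,5}: Y {1,2,3,4,5}->{1,2,3,4}
Constraint 2 (W != Y) on D(W)={1,2,5} D(Y)={1,2,3,4}: no change
So after constraint 2: D(Y) = {1,2,3,4}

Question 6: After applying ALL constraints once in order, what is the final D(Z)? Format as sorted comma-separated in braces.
Constraint 1 (Y < Z) on D(Y)={1,2,3,4,5} D(Z)={2,4,5}: Y {1,2,3,4,5}->{1,2,3,4}
Constraint 2 (W != Y) on D(W)={1,2,5} D(Y)={1,2,3,4}: no change
Constraint 3 (Y + W = Z) on D(Y)={1,2,3,4} D(W)={1,2,5} D(Z)={2,4,5}: W {1,2,5}->{1,2}
So after all 3 constraints: D(Z) = {2,4,5}

Answer: {2,4,5}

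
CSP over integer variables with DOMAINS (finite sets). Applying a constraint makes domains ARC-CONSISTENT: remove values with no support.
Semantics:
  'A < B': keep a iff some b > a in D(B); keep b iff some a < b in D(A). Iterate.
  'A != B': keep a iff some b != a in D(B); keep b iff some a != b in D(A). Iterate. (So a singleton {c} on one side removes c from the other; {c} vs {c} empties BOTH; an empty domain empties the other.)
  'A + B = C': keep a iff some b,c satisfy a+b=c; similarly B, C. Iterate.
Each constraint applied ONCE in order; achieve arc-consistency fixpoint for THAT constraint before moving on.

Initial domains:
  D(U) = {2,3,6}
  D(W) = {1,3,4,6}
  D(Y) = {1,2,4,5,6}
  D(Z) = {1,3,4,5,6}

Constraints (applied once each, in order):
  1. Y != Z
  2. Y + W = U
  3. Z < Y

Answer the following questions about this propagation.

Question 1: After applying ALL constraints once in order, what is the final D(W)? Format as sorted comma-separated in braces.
Constraint 1 (Y != Z) on D(Y)={1,2,4,5,6} D(Z)={1,3,4,5,6}: no change
Constraint 2 (Y + W = U) on D(Y)={1,2,4,5,6} D(W)={1,3,4,6} D(U)={2,3,6}: Y {1,2,4,5,6}->{1,2,5}; W {1,3,4,6}->{1,4}
Constraint 3 (Z < Y) on D(Z)={1,3,4,5,6} D(Y)={1,2,5}: Z {1,3,4,5,6}->{1,3,4}; Y {1,2,5}->{2,5}
So after all 3 constraints: D(W) = {1,4}

Answer: {1,4}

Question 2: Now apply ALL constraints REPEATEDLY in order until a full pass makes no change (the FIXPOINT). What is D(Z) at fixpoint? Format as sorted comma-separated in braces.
pass 0 (initial): D(Z)={1,3,4,5,6}
pass 1: W {1,3,4,6}->{1,4}; Y {1,2,4,5,6}->{2,5}; Z {1,3,4,5,6}->{1,3,4}
pass 2: U {2,3,6}->{3,6}
pass 3: no change
Fixpoint after 3 passes: D(Z) = {1,3,4}

Answer: {1,3,4}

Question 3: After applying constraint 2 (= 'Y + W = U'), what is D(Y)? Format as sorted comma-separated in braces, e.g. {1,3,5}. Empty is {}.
Constraint 1 (Y != Z) on D(Y)={1,2,4,5,6} D(Z)={1,3,4,5,6}: no change
Constraint 2 (Y + W = U) on D(Y)={1,2,4,5,6} D(W)={1,3,4,6} D(U)={2,3,6}: Y {1,2,4,5,6}->{1,2,5}; W {1,3,4,6}->{1,4}
So after constraint 2: D(Y) = {1,2,5}

Answer: {1,2,5}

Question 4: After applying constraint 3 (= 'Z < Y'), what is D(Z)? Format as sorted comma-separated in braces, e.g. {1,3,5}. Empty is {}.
Constraint 1 (Y != Z) on D(Y)={1,2,4,5,6} D(Z)={1,3,4,5,6}: no change
Constraint 2 (Y + W = U) on D(Y)={1,2,4,5,6} D(W)={1,3,4,6} D(U)={2,3,6}: Y {1,2,4,5,6}->{1,2,5}; W {1,3,4,6}->{1,4}
Constraint 3 (Z < Y) on D(Z)={1,3,4,5,6} D(Y)={1,2,5}: Z {1,3,4,5,6}->{1,3,4}; Y {1,2,5}->{2,5}
So after constraint 3: D(Z) = {1,3,4}

Answer: {1,3,4}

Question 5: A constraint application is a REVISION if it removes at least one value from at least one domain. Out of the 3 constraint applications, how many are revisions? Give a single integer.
Answer: 2

Derivation:
Constraint 1 (Y != Z) on D(Y)={1,2,4,5,6} D(Z)={1,3,4,5,6}: no change => not a revision
Constraint 2 (Y + W = U) on D(Y)={1,2,4,5,6} D(W)={1,3,4,6} D(U)={2,3,6}: Y {1,2,4,5,6}->{1,2,5}; W {1,3,4,6}->{1,4} => REVISION
Constraint 3 (Z < Y) on D(Z)={1,3,4,5,6} D(Y)={1,2,5}: Z {1,3,4,5,6}->{1,3,4}; Y {1,2,5}->{2,5} => REVISION
Total revisions = 2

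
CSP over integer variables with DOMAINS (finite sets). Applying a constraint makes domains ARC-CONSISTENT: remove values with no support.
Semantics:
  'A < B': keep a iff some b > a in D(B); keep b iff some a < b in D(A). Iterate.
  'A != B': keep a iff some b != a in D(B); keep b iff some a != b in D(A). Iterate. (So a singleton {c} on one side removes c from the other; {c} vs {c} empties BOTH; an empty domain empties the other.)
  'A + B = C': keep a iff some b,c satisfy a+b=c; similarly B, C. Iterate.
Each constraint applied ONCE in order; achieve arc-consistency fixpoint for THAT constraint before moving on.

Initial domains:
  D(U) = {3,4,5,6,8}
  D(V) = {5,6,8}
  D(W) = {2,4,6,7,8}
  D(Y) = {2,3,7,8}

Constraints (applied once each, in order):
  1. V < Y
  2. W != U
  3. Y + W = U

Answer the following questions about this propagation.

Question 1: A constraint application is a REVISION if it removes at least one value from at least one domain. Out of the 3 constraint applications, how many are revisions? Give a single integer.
Constraint 1 (V < Y) on D(V)={5,6,8} D(Y)={2,3,7,8}: V {5,6,8}->{5,6}; Y {2,3,7,8}->{7,8} => REVISION
Constraint 2 (W != U) on D(W)={2,4,6,7,8} D(U)={3,4,5,6,8}: no change => not a revision
Constraint 3 (Y + W = U) on D(Y)={7,8} D(W)={2,4,6,7,8} D(U)={3,4,5,6,8}: Y {7,8}->{}; W {2,4,6,7,8}->{}; U {3,4,5,6,8}->{} => REVISION
Total revisions = 2

Answer: 2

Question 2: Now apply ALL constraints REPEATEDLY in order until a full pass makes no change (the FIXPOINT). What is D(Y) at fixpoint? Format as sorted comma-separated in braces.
Answer: {}

Derivation:
pass 0 (initial): D(Y)={2,3,7,8}
pass 1: U {3,4,5,6,8}->{}; V {5,6,8}->{5,6}; W {2,4,6,7,8}->{}; Y {2,3,7,8}->{}
pass 2: V {5,6}->{}
pass 3: no change
Fixpoint after 3 passes: D(Y) = {}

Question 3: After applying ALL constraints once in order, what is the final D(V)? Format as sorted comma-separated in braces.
Constraint 1 (V < Y) on D(V)={5,6,8} D(Y)={2,3,7,8}: V {5,6,8}->{5,6}; Y {2,3,7,8}->{7,8}
Constraint 2 (W != U) on D(W)={2,4,6,7,8} D(U)={3,4,5,6,8}: no change
Constraint 3 (Y + W = U) on D(Y)={7,8} D(W)={2,4,6,7,8} D(U)={3,4,5,6,8}: Y {7,8}->{}; W {2,4,6,7,8}->{}; U {3,4,5,6,8}->{}
So after all 3 constraints: D(V) = {5,6}

Answer: {5,6}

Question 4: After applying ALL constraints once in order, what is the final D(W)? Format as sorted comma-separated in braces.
Constraint 1 (V < Y) on D(V)={5,6,8} D(Y)={2,3,7,8}: V {5,6,8}->{5,6}; Y {2,3,7,8}->{7,8}
Constraint 2 (W != U) on D(W)={2,4,6,7,8} D(U)={3,4,5,6,8}: no change
Constraint 3 (Y + W = U) on D(Y)={7,8} D(W)={2,4,6,7,8} D(U)={3,4,5,6,8}: Y {7,8}->{}; W {2,4,6,7,8}->{}; U {3,4,5,6,8}->{}
So after all 3 constraints: D(W) = {}

Answer: {}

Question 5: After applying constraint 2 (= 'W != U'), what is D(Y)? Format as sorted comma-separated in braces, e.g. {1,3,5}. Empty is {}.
Constraint 1 (V < Y) on D(V)={5,6,8} D(Y)={2,3,7,8}: V {5,6,8}->{5,6}; Y {2,3,7,8}->{7,8}
Constraint 2 (W != U) on D(W)={2,4,6,7,8} D(U)={3,4,5,6,8}: no change
So after constraint 2: D(Y) = {7,8}

Answer: {7,8}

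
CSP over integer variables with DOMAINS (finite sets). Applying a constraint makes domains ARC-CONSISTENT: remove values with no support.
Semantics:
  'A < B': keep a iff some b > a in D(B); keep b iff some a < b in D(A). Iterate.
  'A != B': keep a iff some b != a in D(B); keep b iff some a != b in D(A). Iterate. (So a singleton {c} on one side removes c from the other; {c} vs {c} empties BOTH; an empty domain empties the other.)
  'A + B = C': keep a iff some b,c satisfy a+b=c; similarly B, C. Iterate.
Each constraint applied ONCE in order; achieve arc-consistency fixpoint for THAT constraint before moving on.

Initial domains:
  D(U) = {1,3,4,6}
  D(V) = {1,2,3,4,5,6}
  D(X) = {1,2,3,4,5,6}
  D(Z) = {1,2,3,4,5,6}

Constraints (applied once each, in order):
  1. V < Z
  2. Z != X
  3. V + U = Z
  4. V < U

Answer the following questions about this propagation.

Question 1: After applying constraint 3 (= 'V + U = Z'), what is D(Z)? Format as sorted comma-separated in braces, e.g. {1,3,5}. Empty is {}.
Answer: {2,3,4,5,6}

Derivation:
Constraint 1 (V < Z) on D(V)={1,2,3,4,5,6} D(Z)={1,2,3,4,5,6}: V {1,2,3,4,5,6}->{1,2,3,4,5}; Z {1,2,3,4,5,6}->{2,3,4,5,6}
Constraint 2 (Z != X) on D(Z)={2,3,4,5,6} D(X)={1,2,3,4,5,6}: no change
Constraint 3 (V + U = Z) on D(V)={1,2,3,4,5} D(U)={1,3,4,6} D(Z)={2,3,4,5,6}: U {1,3,4,6}->{1,3,4}
So after constraint 3: D(Z) = {2,3,4,5,6}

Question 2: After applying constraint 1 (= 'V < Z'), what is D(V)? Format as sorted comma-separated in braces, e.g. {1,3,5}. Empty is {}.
Answer: {1,2,3,4,5}

Derivation:
Constraint 1 (V < Z) on D(V)={1,2,3,4,5,6} D(Z)={1,2,3,4,5,6}: V {1,2,3,4,5,6}->{1,2,3,4,5}; Z {1,2,3,4,5,6}->{2,3,4,5,6}
So after constraint 1: D(V) = {1,2,3,4,5}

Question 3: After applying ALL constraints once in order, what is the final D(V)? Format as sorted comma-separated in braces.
Constraint 1 (V < Z) on D(V)={1,2,3,4,5,6} D(Z)={1,2,3,4,5,6}: V {1,2,3,4,5,6}->{1,2,3,4,5}; Z {1,2,3,4,5,6}->{2,3,4,5,6}
Constraint 2 (Z != X) on D(Z)={2,3,4,5,6} D(X)={1,2,3,4,5,6}: no change
Constraint 3 (V + U = Z) on D(V)={1,2,3,4,5} D(U)={1,3,4,6} D(Z)={2,3,4,5,6}: U {1,3,4,6}->{1,3,4}
Constraint 4 (V < U) on D(V)={1,2,3,4,5} D(U)={1,3,4}: V {1,2,3,4,5}->{1,2,3}; U {1,3,4}->{3,4}
So after all 4 constraints: D(V) = {1,2,3}

Answer: {1,2,3}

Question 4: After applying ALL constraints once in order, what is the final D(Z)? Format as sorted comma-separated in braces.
Answer: {2,3,4,5,6}

Derivation:
Constraint 1 (V < Z) on D(V)={1,2,3,4,5,6} D(Z)={1,2,3,4,5,6}: V {1,2,3,4,5,6}->{1,2,3,4,5}; Z {1,2,3,4,5,6}->{2,3,4,5,6}
Constraint 2 (Z != X) on D(Z)={2,3,4,5,6} D(X)={1,2,3,4,5,6}: no change
Constraint 3 (V + U = Z) on D(V)={1,2,3,4,5} D(U)={1,3,4,6} D(Z)={2,3,4,5,6}: U {1,3,4,6}->{1,3,4}
Constraint 4 (V < U) on D(V)={1,2,3,4,5} D(U)={1,3,4}: V {1,2,3,4,5}->{1,2,3}; U {1,3,4}->{3,4}
So after all 4 constraints: D(Z) = {2,3,4,5,6}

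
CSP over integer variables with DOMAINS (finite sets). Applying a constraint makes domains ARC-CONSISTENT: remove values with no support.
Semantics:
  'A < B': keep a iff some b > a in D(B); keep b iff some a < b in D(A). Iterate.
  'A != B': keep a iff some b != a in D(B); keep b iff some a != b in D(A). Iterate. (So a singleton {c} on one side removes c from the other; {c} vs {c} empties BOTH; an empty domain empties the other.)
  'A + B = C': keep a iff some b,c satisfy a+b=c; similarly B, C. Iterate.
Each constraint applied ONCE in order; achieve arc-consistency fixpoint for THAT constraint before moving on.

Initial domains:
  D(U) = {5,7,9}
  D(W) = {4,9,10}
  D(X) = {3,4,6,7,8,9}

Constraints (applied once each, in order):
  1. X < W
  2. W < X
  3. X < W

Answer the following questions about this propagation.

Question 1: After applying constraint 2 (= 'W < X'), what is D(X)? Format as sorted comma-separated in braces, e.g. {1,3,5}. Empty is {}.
Answer: {6,7,8,9}

Derivation:
Constraint 1 (X < W) on D(X)={3,4,6,7,8,9} D(W)={4,9,10}: no change
Constraint 2 (W < X) on D(W)={4,9,10} D(X)={3,4,6,7,8,9}: W {4,9,10}->{4}; X {3,4,6,7,8,9}->{6,7,8,9}
So after constraint 2: D(X) = {6,7,8,9}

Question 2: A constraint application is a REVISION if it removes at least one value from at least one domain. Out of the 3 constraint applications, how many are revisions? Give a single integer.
Constraint 1 (X < W) on D(X)={3,4,6,7,8,9} D(W)={4,9,10}: no change => not a revision
Constraint 2 (W < X) on D(W)={4,9,10} D(X)={3,4,6,7,8,9}: W {4,9,10}->{4}; X {3,4,6,7,8,9}->{6,7,8,9} => REVISION
Constraint 3 (X < W) on D(X)={6,7,8,9} D(W)={4}: X {6,7,8,9}->{}; W {4}->{} => REVISION
Total revisions = 2

Answer: 2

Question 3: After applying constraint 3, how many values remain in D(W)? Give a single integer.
Constraint 1 (X < W) on D(X)={3,4,6,7,8,9} D(W)={4,9,10}: no change
Constraint 2 (W < X) on D(W)={4,9,10} D(X)={3,4,6,7,8,9}: W {4,9,10}->{4}; X {3,4,6,7,8,9}->{6,7,8,9}
Constraint 3 (X < W) on D(X)={6,7,8,9} D(W)={4}: X {6,7,8,9}->{}; W {4}->{}
So after constraint 3: D(W)={}, size = 0

Answer: 0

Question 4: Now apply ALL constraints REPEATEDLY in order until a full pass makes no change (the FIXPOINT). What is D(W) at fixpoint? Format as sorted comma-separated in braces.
Answer: {}

Derivation:
pass 0 (initial): D(W)={4,9,10}
pass 1: W {4,9,10}->{}; X {3,4,6,7,8,9}->{}
pass 2: no change
Fixpoint after 2 passes: D(W) = {}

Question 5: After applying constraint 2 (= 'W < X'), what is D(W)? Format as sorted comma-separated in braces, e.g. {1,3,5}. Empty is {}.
Answer: {4}

Derivation:
Constraint 1 (X < W) on D(X)={3,4,6,7,8,9} D(W)={4,9,10}: no change
Constraint 2 (W < X) on D(W)={4,9,10} D(X)={3,4,6,7,8,9}: W {4,9,10}->{4}; X {3,4,6,7,8,9}->{6,7,8,9}
So after constraint 2: D(W) = {4}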